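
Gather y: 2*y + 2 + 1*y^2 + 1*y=y^2 + 3*y + 2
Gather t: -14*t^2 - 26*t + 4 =-14*t^2 - 26*t + 4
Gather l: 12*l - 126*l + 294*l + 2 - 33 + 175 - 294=180*l - 150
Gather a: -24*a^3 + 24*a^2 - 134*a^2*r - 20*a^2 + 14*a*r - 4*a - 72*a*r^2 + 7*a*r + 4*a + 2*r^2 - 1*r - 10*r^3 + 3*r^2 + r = -24*a^3 + a^2*(4 - 134*r) + a*(-72*r^2 + 21*r) - 10*r^3 + 5*r^2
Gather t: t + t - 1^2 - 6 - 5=2*t - 12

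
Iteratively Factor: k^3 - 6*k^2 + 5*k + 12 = (k - 3)*(k^2 - 3*k - 4) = (k - 3)*(k + 1)*(k - 4)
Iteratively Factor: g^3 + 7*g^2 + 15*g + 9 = (g + 3)*(g^2 + 4*g + 3) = (g + 3)^2*(g + 1)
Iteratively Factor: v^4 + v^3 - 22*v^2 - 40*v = (v - 5)*(v^3 + 6*v^2 + 8*v) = (v - 5)*(v + 2)*(v^2 + 4*v) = (v - 5)*(v + 2)*(v + 4)*(v)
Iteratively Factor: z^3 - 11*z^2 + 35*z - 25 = (z - 5)*(z^2 - 6*z + 5) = (z - 5)*(z - 1)*(z - 5)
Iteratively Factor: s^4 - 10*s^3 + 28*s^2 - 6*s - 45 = (s - 3)*(s^3 - 7*s^2 + 7*s + 15) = (s - 3)^2*(s^2 - 4*s - 5) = (s - 5)*(s - 3)^2*(s + 1)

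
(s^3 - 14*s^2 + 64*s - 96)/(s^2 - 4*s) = s - 10 + 24/s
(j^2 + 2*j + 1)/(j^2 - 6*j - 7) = (j + 1)/(j - 7)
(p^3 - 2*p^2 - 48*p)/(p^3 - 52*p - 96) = p/(p + 2)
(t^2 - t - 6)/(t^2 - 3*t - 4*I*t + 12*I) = (t + 2)/(t - 4*I)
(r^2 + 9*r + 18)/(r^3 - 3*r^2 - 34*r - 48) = (r + 6)/(r^2 - 6*r - 16)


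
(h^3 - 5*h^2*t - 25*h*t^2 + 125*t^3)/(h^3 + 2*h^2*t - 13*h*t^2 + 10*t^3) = (h^2 - 10*h*t + 25*t^2)/(h^2 - 3*h*t + 2*t^2)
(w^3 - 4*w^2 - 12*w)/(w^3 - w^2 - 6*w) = (w - 6)/(w - 3)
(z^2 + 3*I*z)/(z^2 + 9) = z/(z - 3*I)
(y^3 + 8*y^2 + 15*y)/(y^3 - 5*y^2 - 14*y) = (y^2 + 8*y + 15)/(y^2 - 5*y - 14)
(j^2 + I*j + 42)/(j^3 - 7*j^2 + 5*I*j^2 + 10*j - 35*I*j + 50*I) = (j^2 + I*j + 42)/(j^3 + j^2*(-7 + 5*I) + j*(10 - 35*I) + 50*I)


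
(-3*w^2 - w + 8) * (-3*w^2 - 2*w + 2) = 9*w^4 + 9*w^3 - 28*w^2 - 18*w + 16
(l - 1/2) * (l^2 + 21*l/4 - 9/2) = l^3 + 19*l^2/4 - 57*l/8 + 9/4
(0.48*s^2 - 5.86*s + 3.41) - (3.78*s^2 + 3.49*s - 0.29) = -3.3*s^2 - 9.35*s + 3.7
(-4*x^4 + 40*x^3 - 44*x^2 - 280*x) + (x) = -4*x^4 + 40*x^3 - 44*x^2 - 279*x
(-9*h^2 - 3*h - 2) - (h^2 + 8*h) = -10*h^2 - 11*h - 2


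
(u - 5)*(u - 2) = u^2 - 7*u + 10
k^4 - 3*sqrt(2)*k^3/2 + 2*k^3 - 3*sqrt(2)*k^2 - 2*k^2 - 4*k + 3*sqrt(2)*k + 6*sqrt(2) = (k + 2)*(k - 3*sqrt(2)/2)*(k - sqrt(2))*(k + sqrt(2))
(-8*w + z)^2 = 64*w^2 - 16*w*z + z^2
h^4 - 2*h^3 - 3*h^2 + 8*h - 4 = (h - 2)*(h - 1)^2*(h + 2)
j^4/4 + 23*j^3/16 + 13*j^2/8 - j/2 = j*(j/4 + 1)*(j - 1/4)*(j + 2)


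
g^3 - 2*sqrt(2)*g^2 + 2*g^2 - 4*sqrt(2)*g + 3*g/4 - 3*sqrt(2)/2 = (g + 1/2)*(g + 3/2)*(g - 2*sqrt(2))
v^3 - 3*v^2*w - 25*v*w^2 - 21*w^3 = (v - 7*w)*(v + w)*(v + 3*w)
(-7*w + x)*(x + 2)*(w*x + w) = -7*w^2*x^2 - 21*w^2*x - 14*w^2 + w*x^3 + 3*w*x^2 + 2*w*x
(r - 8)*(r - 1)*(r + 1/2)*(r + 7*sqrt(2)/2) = r^4 - 17*r^3/2 + 7*sqrt(2)*r^3/2 - 119*sqrt(2)*r^2/4 + 7*r^2/2 + 4*r + 49*sqrt(2)*r/4 + 14*sqrt(2)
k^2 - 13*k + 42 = (k - 7)*(k - 6)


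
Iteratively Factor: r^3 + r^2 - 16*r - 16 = (r + 1)*(r^2 - 16) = (r + 1)*(r + 4)*(r - 4)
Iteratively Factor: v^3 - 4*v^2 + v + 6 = (v + 1)*(v^2 - 5*v + 6) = (v - 3)*(v + 1)*(v - 2)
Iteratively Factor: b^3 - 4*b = (b - 2)*(b^2 + 2*b) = (b - 2)*(b + 2)*(b)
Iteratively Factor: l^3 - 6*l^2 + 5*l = (l)*(l^2 - 6*l + 5) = l*(l - 5)*(l - 1)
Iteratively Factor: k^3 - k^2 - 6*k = (k + 2)*(k^2 - 3*k) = k*(k + 2)*(k - 3)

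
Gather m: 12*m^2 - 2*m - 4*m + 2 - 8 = 12*m^2 - 6*m - 6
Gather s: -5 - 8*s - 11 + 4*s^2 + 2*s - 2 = 4*s^2 - 6*s - 18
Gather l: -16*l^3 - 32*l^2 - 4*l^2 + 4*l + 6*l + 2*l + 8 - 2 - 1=-16*l^3 - 36*l^2 + 12*l + 5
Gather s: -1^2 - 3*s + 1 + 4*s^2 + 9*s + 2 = 4*s^2 + 6*s + 2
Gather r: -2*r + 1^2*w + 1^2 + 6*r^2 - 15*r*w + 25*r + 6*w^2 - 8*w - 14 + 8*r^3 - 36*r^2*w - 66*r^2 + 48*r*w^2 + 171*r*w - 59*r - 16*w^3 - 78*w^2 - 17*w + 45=8*r^3 + r^2*(-36*w - 60) + r*(48*w^2 + 156*w - 36) - 16*w^3 - 72*w^2 - 24*w + 32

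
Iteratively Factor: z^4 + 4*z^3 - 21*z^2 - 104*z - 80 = (z + 4)*(z^3 - 21*z - 20) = (z + 4)^2*(z^2 - 4*z - 5) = (z + 1)*(z + 4)^2*(z - 5)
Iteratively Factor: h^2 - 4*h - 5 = (h - 5)*(h + 1)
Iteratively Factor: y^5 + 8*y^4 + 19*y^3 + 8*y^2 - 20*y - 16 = (y + 2)*(y^4 + 6*y^3 + 7*y^2 - 6*y - 8) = (y + 1)*(y + 2)*(y^3 + 5*y^2 + 2*y - 8) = (y - 1)*(y + 1)*(y + 2)*(y^2 + 6*y + 8) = (y - 1)*(y + 1)*(y + 2)*(y + 4)*(y + 2)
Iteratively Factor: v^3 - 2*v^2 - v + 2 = (v - 2)*(v^2 - 1) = (v - 2)*(v + 1)*(v - 1)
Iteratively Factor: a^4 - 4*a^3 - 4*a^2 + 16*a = (a - 4)*(a^3 - 4*a) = (a - 4)*(a - 2)*(a^2 + 2*a) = a*(a - 4)*(a - 2)*(a + 2)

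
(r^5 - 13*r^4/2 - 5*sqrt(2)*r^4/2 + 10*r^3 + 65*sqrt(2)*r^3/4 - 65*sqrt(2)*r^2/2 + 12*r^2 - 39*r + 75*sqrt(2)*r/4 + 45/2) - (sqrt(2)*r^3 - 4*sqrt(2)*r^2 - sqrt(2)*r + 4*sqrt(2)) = r^5 - 13*r^4/2 - 5*sqrt(2)*r^4/2 + 10*r^3 + 61*sqrt(2)*r^3/4 - 57*sqrt(2)*r^2/2 + 12*r^2 - 39*r + 79*sqrt(2)*r/4 - 4*sqrt(2) + 45/2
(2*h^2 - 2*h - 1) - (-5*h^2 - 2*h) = 7*h^2 - 1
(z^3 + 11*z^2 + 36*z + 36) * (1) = z^3 + 11*z^2 + 36*z + 36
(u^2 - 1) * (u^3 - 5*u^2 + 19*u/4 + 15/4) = u^5 - 5*u^4 + 15*u^3/4 + 35*u^2/4 - 19*u/4 - 15/4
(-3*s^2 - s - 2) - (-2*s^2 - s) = -s^2 - 2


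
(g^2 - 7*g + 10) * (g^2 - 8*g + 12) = g^4 - 15*g^3 + 78*g^2 - 164*g + 120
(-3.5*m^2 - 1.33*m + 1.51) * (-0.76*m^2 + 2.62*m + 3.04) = 2.66*m^4 - 8.1592*m^3 - 15.2722*m^2 - 0.0870000000000002*m + 4.5904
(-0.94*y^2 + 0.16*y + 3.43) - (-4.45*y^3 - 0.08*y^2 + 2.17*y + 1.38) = 4.45*y^3 - 0.86*y^2 - 2.01*y + 2.05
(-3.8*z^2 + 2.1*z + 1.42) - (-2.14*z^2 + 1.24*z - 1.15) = -1.66*z^2 + 0.86*z + 2.57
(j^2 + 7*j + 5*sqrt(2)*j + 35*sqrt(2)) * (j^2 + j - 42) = j^4 + 5*sqrt(2)*j^3 + 8*j^3 - 35*j^2 + 40*sqrt(2)*j^2 - 294*j - 175*sqrt(2)*j - 1470*sqrt(2)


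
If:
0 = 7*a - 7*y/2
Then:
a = y/2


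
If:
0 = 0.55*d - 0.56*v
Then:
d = 1.01818181818182*v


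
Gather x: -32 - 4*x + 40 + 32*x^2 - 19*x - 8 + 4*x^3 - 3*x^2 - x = 4*x^3 + 29*x^2 - 24*x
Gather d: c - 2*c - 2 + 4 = 2 - c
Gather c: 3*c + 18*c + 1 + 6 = 21*c + 7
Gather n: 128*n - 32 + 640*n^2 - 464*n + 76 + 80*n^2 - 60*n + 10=720*n^2 - 396*n + 54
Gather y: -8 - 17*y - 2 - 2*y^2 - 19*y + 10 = -2*y^2 - 36*y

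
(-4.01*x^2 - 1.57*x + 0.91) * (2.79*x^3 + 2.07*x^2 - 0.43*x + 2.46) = -11.1879*x^5 - 12.681*x^4 + 1.0133*x^3 - 7.3058*x^2 - 4.2535*x + 2.2386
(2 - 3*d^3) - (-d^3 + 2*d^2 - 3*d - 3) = -2*d^3 - 2*d^2 + 3*d + 5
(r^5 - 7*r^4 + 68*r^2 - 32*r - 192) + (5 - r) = r^5 - 7*r^4 + 68*r^2 - 33*r - 187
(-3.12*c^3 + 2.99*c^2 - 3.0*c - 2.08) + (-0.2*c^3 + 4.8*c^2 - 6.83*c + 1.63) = -3.32*c^3 + 7.79*c^2 - 9.83*c - 0.45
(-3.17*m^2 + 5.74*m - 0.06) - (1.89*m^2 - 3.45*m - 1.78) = -5.06*m^2 + 9.19*m + 1.72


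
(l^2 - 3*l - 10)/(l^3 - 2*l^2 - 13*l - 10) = 1/(l + 1)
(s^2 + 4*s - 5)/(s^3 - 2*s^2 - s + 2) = (s + 5)/(s^2 - s - 2)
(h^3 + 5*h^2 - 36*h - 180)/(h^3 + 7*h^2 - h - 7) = (h^3 + 5*h^2 - 36*h - 180)/(h^3 + 7*h^2 - h - 7)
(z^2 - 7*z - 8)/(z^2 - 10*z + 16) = (z + 1)/(z - 2)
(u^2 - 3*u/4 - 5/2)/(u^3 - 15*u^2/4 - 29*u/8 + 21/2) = 2*(4*u^2 - 3*u - 10)/(8*u^3 - 30*u^2 - 29*u + 84)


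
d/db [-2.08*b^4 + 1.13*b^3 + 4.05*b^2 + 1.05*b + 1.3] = -8.32*b^3 + 3.39*b^2 + 8.1*b + 1.05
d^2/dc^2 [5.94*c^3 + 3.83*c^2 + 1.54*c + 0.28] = 35.64*c + 7.66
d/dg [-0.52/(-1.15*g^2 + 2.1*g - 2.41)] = (1.092 - 1.196*g)/(1.15*g^2 - 2.1*g + 2.41)^2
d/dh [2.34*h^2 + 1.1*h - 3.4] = 4.68*h + 1.1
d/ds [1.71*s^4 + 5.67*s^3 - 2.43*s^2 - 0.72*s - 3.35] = 6.84*s^3 + 17.01*s^2 - 4.86*s - 0.72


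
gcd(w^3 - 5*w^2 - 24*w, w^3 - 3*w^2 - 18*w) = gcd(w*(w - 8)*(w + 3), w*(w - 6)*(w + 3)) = w^2 + 3*w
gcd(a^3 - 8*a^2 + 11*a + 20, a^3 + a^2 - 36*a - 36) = a + 1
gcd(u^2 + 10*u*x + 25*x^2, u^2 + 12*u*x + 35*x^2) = u + 5*x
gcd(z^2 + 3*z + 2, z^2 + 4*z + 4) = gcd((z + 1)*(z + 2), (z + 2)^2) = z + 2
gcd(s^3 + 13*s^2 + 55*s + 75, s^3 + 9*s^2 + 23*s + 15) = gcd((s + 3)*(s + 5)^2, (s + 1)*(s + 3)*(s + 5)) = s^2 + 8*s + 15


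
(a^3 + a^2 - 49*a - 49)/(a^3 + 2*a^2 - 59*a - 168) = (a^2 - 6*a - 7)/(a^2 - 5*a - 24)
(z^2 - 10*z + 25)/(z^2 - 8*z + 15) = (z - 5)/(z - 3)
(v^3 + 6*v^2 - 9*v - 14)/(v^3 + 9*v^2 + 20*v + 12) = (v^2 + 5*v - 14)/(v^2 + 8*v + 12)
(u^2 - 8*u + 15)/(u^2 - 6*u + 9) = (u - 5)/(u - 3)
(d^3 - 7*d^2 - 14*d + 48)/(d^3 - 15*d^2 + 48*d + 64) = (d^2 + d - 6)/(d^2 - 7*d - 8)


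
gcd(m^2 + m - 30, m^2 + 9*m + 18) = m + 6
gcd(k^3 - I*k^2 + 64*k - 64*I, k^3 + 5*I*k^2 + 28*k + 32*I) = k + 8*I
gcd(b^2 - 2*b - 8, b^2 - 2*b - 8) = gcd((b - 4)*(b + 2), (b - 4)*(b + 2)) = b^2 - 2*b - 8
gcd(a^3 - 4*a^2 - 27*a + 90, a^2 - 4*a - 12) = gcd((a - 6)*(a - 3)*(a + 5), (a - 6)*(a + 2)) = a - 6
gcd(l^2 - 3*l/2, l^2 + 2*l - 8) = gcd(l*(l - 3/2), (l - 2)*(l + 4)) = 1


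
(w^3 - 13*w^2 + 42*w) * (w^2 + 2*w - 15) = w^5 - 11*w^4 + w^3 + 279*w^2 - 630*w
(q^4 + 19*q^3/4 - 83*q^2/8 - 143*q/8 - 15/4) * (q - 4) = q^5 + 3*q^4/4 - 235*q^3/8 + 189*q^2/8 + 271*q/4 + 15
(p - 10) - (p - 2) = -8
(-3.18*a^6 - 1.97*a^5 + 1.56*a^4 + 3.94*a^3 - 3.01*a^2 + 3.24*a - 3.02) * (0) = 0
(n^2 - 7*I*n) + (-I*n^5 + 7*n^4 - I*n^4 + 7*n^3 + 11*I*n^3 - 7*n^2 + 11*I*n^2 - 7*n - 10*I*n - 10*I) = -I*n^5 + 7*n^4 - I*n^4 + 7*n^3 + 11*I*n^3 - 6*n^2 + 11*I*n^2 - 7*n - 17*I*n - 10*I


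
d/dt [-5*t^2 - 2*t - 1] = -10*t - 2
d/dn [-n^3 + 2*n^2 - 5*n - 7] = -3*n^2 + 4*n - 5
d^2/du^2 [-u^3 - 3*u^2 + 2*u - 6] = -6*u - 6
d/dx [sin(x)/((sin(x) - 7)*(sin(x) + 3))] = (cos(x)^2 - 22)*cos(x)/((sin(x) - 7)^2*(sin(x) + 3)^2)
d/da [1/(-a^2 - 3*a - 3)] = (2*a + 3)/(a^2 + 3*a + 3)^2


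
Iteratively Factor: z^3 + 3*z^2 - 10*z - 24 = (z + 2)*(z^2 + z - 12) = (z - 3)*(z + 2)*(z + 4)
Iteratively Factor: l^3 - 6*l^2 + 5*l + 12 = (l - 3)*(l^2 - 3*l - 4) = (l - 4)*(l - 3)*(l + 1)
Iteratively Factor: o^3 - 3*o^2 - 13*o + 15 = (o + 3)*(o^2 - 6*o + 5) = (o - 5)*(o + 3)*(o - 1)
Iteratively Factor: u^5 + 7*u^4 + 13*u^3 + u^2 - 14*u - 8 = (u + 1)*(u^4 + 6*u^3 + 7*u^2 - 6*u - 8) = (u - 1)*(u + 1)*(u^3 + 7*u^2 + 14*u + 8) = (u - 1)*(u + 1)*(u + 2)*(u^2 + 5*u + 4) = (u - 1)*(u + 1)*(u + 2)*(u + 4)*(u + 1)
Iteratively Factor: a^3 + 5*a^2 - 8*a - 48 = (a - 3)*(a^2 + 8*a + 16) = (a - 3)*(a + 4)*(a + 4)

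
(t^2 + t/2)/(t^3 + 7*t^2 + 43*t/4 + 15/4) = 2*t/(2*t^2 + 13*t + 15)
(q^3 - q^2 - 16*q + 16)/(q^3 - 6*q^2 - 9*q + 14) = (q^2 - 16)/(q^2 - 5*q - 14)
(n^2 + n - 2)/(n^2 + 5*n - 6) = (n + 2)/(n + 6)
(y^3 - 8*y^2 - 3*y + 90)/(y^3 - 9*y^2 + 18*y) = (y^2 - 2*y - 15)/(y*(y - 3))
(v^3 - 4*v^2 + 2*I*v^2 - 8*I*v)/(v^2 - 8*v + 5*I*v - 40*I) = v*(v^2 + 2*v*(-2 + I) - 8*I)/(v^2 + v*(-8 + 5*I) - 40*I)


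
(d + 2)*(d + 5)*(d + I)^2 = d^4 + 7*d^3 + 2*I*d^3 + 9*d^2 + 14*I*d^2 - 7*d + 20*I*d - 10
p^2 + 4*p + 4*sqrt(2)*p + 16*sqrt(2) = (p + 4)*(p + 4*sqrt(2))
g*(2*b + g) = 2*b*g + g^2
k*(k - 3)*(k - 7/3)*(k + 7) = k^4 + 5*k^3/3 - 91*k^2/3 + 49*k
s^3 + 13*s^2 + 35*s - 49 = (s - 1)*(s + 7)^2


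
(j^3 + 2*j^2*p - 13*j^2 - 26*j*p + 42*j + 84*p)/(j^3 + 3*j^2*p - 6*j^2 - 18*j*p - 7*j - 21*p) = (j^2 + 2*j*p - 6*j - 12*p)/(j^2 + 3*j*p + j + 3*p)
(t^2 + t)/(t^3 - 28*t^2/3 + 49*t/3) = 3*(t + 1)/(3*t^2 - 28*t + 49)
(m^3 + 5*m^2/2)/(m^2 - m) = m*(2*m + 5)/(2*(m - 1))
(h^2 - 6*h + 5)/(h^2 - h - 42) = (-h^2 + 6*h - 5)/(-h^2 + h + 42)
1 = 1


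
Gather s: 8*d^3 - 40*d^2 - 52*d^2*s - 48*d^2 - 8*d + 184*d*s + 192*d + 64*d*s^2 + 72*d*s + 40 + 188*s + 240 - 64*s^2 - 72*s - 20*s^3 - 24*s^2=8*d^3 - 88*d^2 + 184*d - 20*s^3 + s^2*(64*d - 88) + s*(-52*d^2 + 256*d + 116) + 280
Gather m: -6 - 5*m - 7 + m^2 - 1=m^2 - 5*m - 14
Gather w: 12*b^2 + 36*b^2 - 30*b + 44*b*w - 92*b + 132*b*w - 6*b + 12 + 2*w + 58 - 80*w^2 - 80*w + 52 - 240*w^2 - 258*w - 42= 48*b^2 - 128*b - 320*w^2 + w*(176*b - 336) + 80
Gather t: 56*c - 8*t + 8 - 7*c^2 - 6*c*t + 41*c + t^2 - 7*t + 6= -7*c^2 + 97*c + t^2 + t*(-6*c - 15) + 14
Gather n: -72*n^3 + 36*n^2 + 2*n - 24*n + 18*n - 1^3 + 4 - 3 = -72*n^3 + 36*n^2 - 4*n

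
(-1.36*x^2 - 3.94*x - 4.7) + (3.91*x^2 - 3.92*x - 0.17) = 2.55*x^2 - 7.86*x - 4.87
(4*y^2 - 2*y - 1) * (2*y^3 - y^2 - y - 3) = 8*y^5 - 8*y^4 - 4*y^3 - 9*y^2 + 7*y + 3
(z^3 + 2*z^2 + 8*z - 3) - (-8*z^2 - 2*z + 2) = z^3 + 10*z^2 + 10*z - 5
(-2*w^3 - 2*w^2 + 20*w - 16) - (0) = -2*w^3 - 2*w^2 + 20*w - 16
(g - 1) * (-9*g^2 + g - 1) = -9*g^3 + 10*g^2 - 2*g + 1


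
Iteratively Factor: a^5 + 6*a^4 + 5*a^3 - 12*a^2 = (a + 3)*(a^4 + 3*a^3 - 4*a^2) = (a - 1)*(a + 3)*(a^3 + 4*a^2) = a*(a - 1)*(a + 3)*(a^2 + 4*a) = a^2*(a - 1)*(a + 3)*(a + 4)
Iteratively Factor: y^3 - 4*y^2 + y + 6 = (y + 1)*(y^2 - 5*y + 6) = (y - 2)*(y + 1)*(y - 3)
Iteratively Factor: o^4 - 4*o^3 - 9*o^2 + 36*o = (o - 3)*(o^3 - o^2 - 12*o) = (o - 4)*(o - 3)*(o^2 + 3*o) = (o - 4)*(o - 3)*(o + 3)*(o)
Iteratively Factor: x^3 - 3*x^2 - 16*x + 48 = (x - 4)*(x^2 + x - 12) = (x - 4)*(x - 3)*(x + 4)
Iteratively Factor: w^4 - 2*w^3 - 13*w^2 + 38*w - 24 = (w - 2)*(w^3 - 13*w + 12) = (w - 2)*(w + 4)*(w^2 - 4*w + 3) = (w - 2)*(w - 1)*(w + 4)*(w - 3)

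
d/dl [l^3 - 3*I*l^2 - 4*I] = 3*l*(l - 2*I)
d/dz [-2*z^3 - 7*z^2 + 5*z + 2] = -6*z^2 - 14*z + 5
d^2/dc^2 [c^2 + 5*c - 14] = 2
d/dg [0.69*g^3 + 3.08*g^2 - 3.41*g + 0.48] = 2.07*g^2 + 6.16*g - 3.41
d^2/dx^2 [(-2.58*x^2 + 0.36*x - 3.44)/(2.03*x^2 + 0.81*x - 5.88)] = (1.4210854715202e-14*x^4 + 11.451636*x^3 - 269.830848*x^2 - 8.155728*x - 261.611088)/(8.365427*x^6 + 10.013787*x^5 - 68.697027*x^4 - 57.479463*x^3 + 198.984492*x^2 + 84.015792*x - 203.297472)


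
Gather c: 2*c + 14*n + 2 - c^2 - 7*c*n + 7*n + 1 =-c^2 + c*(2 - 7*n) + 21*n + 3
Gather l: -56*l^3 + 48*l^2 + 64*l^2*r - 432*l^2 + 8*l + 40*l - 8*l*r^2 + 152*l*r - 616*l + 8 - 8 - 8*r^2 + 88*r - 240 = -56*l^3 + l^2*(64*r - 384) + l*(-8*r^2 + 152*r - 568) - 8*r^2 + 88*r - 240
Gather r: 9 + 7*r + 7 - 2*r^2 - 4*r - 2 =-2*r^2 + 3*r + 14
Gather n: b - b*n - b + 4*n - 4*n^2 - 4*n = -b*n - 4*n^2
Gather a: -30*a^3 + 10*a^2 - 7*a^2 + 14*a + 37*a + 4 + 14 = -30*a^3 + 3*a^2 + 51*a + 18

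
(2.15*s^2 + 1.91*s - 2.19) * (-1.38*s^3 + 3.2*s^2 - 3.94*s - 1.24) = -2.967*s^5 + 4.2442*s^4 + 0.6632*s^3 - 17.1994*s^2 + 6.2602*s + 2.7156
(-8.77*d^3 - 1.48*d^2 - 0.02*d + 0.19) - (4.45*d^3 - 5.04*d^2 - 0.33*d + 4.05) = -13.22*d^3 + 3.56*d^2 + 0.31*d - 3.86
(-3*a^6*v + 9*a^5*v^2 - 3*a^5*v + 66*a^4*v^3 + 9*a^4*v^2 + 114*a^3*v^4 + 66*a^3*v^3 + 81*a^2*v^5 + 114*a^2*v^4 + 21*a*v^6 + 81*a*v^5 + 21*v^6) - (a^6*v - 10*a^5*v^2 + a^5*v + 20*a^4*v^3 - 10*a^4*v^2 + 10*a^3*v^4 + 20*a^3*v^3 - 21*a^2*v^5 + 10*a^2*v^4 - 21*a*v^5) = -4*a^6*v + 19*a^5*v^2 - 4*a^5*v + 46*a^4*v^3 + 19*a^4*v^2 + 104*a^3*v^4 + 46*a^3*v^3 + 102*a^2*v^5 + 104*a^2*v^4 + 21*a*v^6 + 102*a*v^5 + 21*v^6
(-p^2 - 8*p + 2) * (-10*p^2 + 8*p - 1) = 10*p^4 + 72*p^3 - 83*p^2 + 24*p - 2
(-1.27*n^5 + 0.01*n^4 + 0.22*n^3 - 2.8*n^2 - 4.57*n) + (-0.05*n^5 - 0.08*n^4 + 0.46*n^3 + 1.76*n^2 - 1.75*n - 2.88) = -1.32*n^5 - 0.07*n^4 + 0.68*n^3 - 1.04*n^2 - 6.32*n - 2.88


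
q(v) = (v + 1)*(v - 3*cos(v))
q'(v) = v + (v + 1)*(3*sin(v) + 1) - 3*cos(v)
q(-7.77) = 54.31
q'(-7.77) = 5.45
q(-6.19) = 47.63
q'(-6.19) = -15.82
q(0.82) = -2.23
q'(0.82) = 4.59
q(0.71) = -2.68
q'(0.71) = 3.49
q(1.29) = 1.05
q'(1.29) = 9.35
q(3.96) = 29.81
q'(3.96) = 0.11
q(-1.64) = 0.92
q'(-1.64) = -0.16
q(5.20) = 23.53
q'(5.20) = -6.44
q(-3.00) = 0.06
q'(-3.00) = -1.18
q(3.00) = 23.88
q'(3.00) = 11.66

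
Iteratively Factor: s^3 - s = (s + 1)*(s^2 - s) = (s - 1)*(s + 1)*(s)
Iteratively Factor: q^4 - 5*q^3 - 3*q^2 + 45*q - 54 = (q - 3)*(q^3 - 2*q^2 - 9*q + 18) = (q - 3)*(q + 3)*(q^2 - 5*q + 6) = (q - 3)*(q - 2)*(q + 3)*(q - 3)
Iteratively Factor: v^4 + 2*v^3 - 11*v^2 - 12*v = (v - 3)*(v^3 + 5*v^2 + 4*v) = (v - 3)*(v + 4)*(v^2 + v) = (v - 3)*(v + 1)*(v + 4)*(v)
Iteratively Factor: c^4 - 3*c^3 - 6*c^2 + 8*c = (c - 4)*(c^3 + c^2 - 2*c) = c*(c - 4)*(c^2 + c - 2) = c*(c - 4)*(c - 1)*(c + 2)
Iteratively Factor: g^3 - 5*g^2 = (g - 5)*(g^2) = g*(g - 5)*(g)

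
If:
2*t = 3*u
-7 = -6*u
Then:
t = 7/4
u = 7/6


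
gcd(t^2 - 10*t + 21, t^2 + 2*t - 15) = t - 3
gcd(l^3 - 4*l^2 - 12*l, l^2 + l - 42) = l - 6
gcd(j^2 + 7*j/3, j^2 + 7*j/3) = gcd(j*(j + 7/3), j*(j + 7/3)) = j^2 + 7*j/3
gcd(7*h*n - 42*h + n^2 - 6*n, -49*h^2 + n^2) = 7*h + n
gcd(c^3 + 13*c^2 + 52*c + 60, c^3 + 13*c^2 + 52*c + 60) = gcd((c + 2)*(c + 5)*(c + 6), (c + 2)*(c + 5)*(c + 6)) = c^3 + 13*c^2 + 52*c + 60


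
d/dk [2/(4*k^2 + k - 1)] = 2*(-8*k - 1)/(4*k^2 + k - 1)^2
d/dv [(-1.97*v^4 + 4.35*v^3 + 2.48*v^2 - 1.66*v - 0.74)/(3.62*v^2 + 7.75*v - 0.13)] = (-14.2628*v^5 - 30.0555*v^4 + 68.4494*v^3 + 23.5327*v^2 + 4.7128*v + 5.9508)/(13.1044*v^4 + 56.11*v^3 + 59.1213*v^2 - 2.015*v + 0.0169)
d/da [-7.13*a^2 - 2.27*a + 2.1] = -14.26*a - 2.27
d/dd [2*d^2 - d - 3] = 4*d - 1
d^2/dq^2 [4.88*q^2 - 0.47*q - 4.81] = 9.76000000000000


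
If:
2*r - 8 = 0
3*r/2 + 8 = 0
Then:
No Solution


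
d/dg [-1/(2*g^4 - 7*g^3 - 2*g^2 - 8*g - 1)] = (8*g^3 - 21*g^2 - 4*g - 8)/(-2*g^4 + 7*g^3 + 2*g^2 + 8*g + 1)^2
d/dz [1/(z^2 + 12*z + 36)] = 2*(-z - 6)/(z^2 + 12*z + 36)^2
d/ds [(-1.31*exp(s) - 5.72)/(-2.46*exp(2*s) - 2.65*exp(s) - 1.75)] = (-(1.31*exp(s) + 5.72)*(4.92*exp(s) + 2.65) + 3.2226*exp(2*s) + 3.4715*exp(s) + 2.2925)*exp(s)/(2.46*exp(2*s) + 2.65*exp(s) + 1.75)^2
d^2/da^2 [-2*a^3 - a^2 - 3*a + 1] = -12*a - 2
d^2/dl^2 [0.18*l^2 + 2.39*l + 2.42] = 0.360000000000000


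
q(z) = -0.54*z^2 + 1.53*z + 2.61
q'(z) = 1.53 - 1.08*z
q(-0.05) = 2.53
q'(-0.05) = 1.58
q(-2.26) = -3.61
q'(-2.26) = 3.97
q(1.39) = 3.69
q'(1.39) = 0.03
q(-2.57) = -4.89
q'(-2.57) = 4.31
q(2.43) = 3.14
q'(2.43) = -1.09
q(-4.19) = -13.28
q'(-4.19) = 6.06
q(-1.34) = -0.41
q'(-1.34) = 2.98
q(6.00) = -7.65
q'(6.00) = -4.95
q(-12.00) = -93.51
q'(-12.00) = 14.49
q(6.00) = -7.65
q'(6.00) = -4.95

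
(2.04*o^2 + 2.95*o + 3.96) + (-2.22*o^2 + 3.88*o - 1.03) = -0.18*o^2 + 6.83*o + 2.93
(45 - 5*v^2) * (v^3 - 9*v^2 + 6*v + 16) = -5*v^5 + 45*v^4 + 15*v^3 - 485*v^2 + 270*v + 720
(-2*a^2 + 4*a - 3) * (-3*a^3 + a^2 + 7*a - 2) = 6*a^5 - 14*a^4 - a^3 + 29*a^2 - 29*a + 6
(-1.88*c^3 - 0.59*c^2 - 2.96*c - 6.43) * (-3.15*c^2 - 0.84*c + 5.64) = 5.922*c^5 + 3.4377*c^4 - 0.7836*c^3 + 19.4133*c^2 - 11.2932*c - 36.2652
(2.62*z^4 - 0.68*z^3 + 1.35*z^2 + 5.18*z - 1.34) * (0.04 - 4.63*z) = -12.1306*z^5 + 3.2532*z^4 - 6.2777*z^3 - 23.9294*z^2 + 6.4114*z - 0.0536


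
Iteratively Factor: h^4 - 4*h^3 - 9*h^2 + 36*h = (h)*(h^3 - 4*h^2 - 9*h + 36) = h*(h - 3)*(h^2 - h - 12) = h*(h - 4)*(h - 3)*(h + 3)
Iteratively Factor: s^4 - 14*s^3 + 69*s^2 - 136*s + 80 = (s - 4)*(s^3 - 10*s^2 + 29*s - 20) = (s - 4)^2*(s^2 - 6*s + 5) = (s - 5)*(s - 4)^2*(s - 1)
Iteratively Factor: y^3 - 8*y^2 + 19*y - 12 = (y - 1)*(y^2 - 7*y + 12) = (y - 3)*(y - 1)*(y - 4)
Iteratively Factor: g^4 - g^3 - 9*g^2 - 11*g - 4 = (g + 1)*(g^3 - 2*g^2 - 7*g - 4) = (g + 1)^2*(g^2 - 3*g - 4) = (g + 1)^3*(g - 4)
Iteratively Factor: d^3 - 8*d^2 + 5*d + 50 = (d + 2)*(d^2 - 10*d + 25) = (d - 5)*(d + 2)*(d - 5)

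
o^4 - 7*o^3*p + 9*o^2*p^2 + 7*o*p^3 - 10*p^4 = (o - 5*p)*(o - 2*p)*(o - p)*(o + p)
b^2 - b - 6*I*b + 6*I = (b - 1)*(b - 6*I)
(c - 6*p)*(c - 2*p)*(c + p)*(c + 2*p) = c^4 - 5*c^3*p - 10*c^2*p^2 + 20*c*p^3 + 24*p^4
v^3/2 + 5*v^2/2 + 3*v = v*(v/2 + 1)*(v + 3)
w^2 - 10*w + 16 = (w - 8)*(w - 2)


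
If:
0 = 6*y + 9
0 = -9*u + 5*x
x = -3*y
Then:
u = 5/2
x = 9/2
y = -3/2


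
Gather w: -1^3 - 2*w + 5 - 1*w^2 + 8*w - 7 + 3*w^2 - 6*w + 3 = 2*w^2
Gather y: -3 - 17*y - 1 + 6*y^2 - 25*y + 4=6*y^2 - 42*y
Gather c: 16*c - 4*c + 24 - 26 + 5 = 12*c + 3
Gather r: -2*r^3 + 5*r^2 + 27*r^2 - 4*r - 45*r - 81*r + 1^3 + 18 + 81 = -2*r^3 + 32*r^2 - 130*r + 100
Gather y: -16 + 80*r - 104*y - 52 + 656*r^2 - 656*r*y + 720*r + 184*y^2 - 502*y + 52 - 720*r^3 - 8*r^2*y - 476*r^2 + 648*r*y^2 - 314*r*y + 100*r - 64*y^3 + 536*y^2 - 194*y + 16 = -720*r^3 + 180*r^2 + 900*r - 64*y^3 + y^2*(648*r + 720) + y*(-8*r^2 - 970*r - 800)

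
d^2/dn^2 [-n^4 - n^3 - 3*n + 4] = 6*n*(-2*n - 1)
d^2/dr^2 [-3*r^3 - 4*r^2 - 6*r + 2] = -18*r - 8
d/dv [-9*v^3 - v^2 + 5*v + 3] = -27*v^2 - 2*v + 5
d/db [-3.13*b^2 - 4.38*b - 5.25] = -6.26*b - 4.38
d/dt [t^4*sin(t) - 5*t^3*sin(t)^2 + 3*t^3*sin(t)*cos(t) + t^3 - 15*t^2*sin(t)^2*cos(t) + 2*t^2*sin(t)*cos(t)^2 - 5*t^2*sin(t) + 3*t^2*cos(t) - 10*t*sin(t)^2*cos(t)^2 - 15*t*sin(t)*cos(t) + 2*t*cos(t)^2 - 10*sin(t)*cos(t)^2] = t^4*cos(t) + 4*t^3*sin(t) - 5*t^3*sin(2*t) + 3*t^3*cos(2*t) + 3*t^2*sin(t)/4 + 9*t^2*sin(2*t)/2 - 45*t^2*sin(3*t)/4 - 9*t^2*cos(t)/2 + 15*t^2*cos(2*t)/2 + 3*t^2*cos(3*t)/2 - 9*t^2/2 - 3*t*sin(t) - 2*t*sin(2*t) + t*sin(3*t) - 5*t*sin(4*t) - 15*t*cos(t)/2 - 15*t*cos(2*t) + 15*t*cos(3*t)/2 + 6*sqrt(2)*t*cos(t + pi/4) - 15*sin(2*t)/2 - 5*cos(t)/2 + 5*cos(2*t)^2/2 + cos(2*t) - 15*cos(3*t)/2 - 3/2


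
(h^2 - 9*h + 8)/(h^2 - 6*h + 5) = (h - 8)/(h - 5)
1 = 1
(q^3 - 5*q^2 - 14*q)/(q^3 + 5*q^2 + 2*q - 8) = q*(q - 7)/(q^2 + 3*q - 4)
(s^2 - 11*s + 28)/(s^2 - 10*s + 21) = (s - 4)/(s - 3)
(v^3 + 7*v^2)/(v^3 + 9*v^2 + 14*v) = v/(v + 2)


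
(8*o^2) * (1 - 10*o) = -80*o^3 + 8*o^2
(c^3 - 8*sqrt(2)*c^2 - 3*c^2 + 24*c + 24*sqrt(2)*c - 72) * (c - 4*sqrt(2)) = c^4 - 12*sqrt(2)*c^3 - 3*c^3 + 36*sqrt(2)*c^2 + 88*c^2 - 264*c - 96*sqrt(2)*c + 288*sqrt(2)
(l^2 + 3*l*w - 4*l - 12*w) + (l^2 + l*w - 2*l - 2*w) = 2*l^2 + 4*l*w - 6*l - 14*w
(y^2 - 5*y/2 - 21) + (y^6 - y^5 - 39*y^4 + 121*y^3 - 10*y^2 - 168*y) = y^6 - y^5 - 39*y^4 + 121*y^3 - 9*y^2 - 341*y/2 - 21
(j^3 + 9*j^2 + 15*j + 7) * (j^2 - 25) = j^5 + 9*j^4 - 10*j^3 - 218*j^2 - 375*j - 175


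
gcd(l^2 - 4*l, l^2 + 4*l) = l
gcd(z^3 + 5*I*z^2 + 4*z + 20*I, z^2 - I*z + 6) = z + 2*I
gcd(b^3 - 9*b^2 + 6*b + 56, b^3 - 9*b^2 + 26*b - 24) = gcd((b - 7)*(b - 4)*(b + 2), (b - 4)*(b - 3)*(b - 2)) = b - 4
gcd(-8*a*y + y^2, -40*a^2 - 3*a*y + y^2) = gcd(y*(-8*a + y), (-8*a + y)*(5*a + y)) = -8*a + y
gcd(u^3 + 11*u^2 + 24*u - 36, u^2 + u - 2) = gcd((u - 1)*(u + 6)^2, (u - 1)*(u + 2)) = u - 1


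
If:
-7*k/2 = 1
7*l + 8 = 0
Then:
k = -2/7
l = -8/7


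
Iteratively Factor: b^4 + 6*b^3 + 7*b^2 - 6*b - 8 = (b + 2)*(b^3 + 4*b^2 - b - 4) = (b + 2)*(b + 4)*(b^2 - 1) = (b - 1)*(b + 2)*(b + 4)*(b + 1)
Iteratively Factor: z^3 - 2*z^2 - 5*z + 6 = (z + 2)*(z^2 - 4*z + 3) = (z - 3)*(z + 2)*(z - 1)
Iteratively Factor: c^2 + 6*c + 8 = (c + 4)*(c + 2)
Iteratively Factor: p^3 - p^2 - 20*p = (p)*(p^2 - p - 20) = p*(p + 4)*(p - 5)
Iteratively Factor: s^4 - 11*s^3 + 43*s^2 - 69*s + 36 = (s - 3)*(s^3 - 8*s^2 + 19*s - 12) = (s - 3)^2*(s^2 - 5*s + 4) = (s - 4)*(s - 3)^2*(s - 1)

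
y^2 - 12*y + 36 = (y - 6)^2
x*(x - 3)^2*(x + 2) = x^4 - 4*x^3 - 3*x^2 + 18*x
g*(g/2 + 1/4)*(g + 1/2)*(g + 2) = g^4/2 + 3*g^3/2 + 9*g^2/8 + g/4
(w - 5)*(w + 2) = w^2 - 3*w - 10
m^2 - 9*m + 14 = (m - 7)*(m - 2)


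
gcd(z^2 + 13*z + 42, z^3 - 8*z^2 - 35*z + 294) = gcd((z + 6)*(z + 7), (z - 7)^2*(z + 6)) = z + 6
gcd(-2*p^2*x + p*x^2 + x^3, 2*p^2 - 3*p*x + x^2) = -p + x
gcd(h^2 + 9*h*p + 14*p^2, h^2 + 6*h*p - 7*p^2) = h + 7*p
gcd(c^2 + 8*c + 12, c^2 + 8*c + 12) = c^2 + 8*c + 12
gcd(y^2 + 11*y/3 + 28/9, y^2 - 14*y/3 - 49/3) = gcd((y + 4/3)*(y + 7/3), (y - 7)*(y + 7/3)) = y + 7/3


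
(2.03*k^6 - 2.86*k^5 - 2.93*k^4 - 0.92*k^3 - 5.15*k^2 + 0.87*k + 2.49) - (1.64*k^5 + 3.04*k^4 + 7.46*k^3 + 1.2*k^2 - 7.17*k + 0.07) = 2.03*k^6 - 4.5*k^5 - 5.97*k^4 - 8.38*k^3 - 6.35*k^2 + 8.04*k + 2.42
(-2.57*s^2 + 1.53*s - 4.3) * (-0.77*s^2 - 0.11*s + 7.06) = 1.9789*s^4 - 0.8954*s^3 - 15.0015*s^2 + 11.2748*s - 30.358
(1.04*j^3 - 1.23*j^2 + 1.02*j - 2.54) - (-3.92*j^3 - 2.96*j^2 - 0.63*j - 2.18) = 4.96*j^3 + 1.73*j^2 + 1.65*j - 0.36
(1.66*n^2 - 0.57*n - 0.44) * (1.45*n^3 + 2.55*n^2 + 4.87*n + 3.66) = 2.407*n^5 + 3.4065*n^4 + 5.9927*n^3 + 2.1777*n^2 - 4.229*n - 1.6104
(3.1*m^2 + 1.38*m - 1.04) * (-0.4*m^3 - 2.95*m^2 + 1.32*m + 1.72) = -1.24*m^5 - 9.697*m^4 + 0.437000000000001*m^3 + 10.2216*m^2 + 1.0008*m - 1.7888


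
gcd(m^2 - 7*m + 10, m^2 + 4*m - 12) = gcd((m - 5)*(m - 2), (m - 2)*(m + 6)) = m - 2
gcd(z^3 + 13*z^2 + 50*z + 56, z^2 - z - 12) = 1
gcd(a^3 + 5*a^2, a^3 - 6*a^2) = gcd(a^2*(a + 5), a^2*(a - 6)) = a^2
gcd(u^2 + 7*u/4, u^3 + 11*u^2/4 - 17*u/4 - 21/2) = u + 7/4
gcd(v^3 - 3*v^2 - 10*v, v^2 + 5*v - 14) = 1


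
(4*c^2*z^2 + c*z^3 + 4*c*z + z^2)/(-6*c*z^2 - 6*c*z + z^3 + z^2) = (4*c^2*z + c*z^2 + 4*c + z)/(-6*c*z - 6*c + z^2 + z)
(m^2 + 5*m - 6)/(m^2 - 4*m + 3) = (m + 6)/(m - 3)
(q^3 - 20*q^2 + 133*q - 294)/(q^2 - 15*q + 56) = (q^2 - 13*q + 42)/(q - 8)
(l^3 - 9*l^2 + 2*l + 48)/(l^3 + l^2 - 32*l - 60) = (l^2 - 11*l + 24)/(l^2 - l - 30)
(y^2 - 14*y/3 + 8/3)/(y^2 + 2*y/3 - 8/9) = 3*(y - 4)/(3*y + 4)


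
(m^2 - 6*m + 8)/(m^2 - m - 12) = (m - 2)/(m + 3)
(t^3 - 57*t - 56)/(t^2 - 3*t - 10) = (-t^3 + 57*t + 56)/(-t^2 + 3*t + 10)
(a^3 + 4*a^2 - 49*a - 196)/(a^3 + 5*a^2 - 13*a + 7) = (a^2 - 3*a - 28)/(a^2 - 2*a + 1)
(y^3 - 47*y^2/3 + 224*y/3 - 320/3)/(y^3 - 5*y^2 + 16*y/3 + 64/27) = 9*(y^2 - 13*y + 40)/(9*y^2 - 21*y - 8)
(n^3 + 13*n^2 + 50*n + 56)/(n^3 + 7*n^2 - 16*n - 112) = (n + 2)/(n - 4)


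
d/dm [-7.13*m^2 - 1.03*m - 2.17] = -14.26*m - 1.03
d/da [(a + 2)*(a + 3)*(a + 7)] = 3*a^2 + 24*a + 41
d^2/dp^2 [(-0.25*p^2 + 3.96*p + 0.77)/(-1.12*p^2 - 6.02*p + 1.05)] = (-13.306048*p^3 - 4.031328*p^2 - 59.0916480000001*p - 107.132326)/(1.404928*p^6 + 22.654464*p^5 + 117.816384*p^4 + 175.690088*p^3 - 110.45286*p^2 + 19.91115*p - 1.157625)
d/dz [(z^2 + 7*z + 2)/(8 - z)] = (-z^2 + 16*z + 58)/(z^2 - 16*z + 64)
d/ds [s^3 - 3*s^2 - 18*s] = 3*s^2 - 6*s - 18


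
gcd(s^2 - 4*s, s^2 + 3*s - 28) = s - 4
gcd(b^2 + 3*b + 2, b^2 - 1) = b + 1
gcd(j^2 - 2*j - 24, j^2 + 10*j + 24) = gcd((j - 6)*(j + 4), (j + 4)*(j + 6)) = j + 4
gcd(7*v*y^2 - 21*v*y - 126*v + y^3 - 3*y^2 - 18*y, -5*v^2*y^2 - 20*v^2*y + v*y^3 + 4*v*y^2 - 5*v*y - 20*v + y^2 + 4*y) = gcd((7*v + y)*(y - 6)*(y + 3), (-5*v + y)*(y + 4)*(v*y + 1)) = 1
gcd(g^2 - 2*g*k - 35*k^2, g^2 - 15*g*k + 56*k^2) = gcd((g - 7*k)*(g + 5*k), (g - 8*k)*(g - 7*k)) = g - 7*k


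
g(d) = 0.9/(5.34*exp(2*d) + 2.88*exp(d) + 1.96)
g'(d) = 0.9*(-10.68*exp(2*d) - 2.88*exp(d))/(5.34*exp(2*d) + 2.88*exp(d) + 1.96)^2 = (-9.612*exp(d) - 2.592)*exp(d)/(5.34*exp(2*d) + 2.88*exp(d) + 1.96)^2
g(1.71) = 0.00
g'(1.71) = -0.01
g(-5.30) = 0.46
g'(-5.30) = -0.00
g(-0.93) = 0.23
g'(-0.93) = -0.16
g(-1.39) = 0.30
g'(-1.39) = -0.14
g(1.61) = 0.01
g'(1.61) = -0.01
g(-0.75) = 0.20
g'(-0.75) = -0.17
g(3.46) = 0.00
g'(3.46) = -0.00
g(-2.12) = 0.38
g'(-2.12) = -0.08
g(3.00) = 0.00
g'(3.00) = 0.00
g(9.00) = 0.00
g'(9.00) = 0.00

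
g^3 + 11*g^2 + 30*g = g*(g + 5)*(g + 6)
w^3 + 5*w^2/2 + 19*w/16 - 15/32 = (w - 1/4)*(w + 5/4)*(w + 3/2)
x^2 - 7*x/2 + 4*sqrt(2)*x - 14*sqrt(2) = (x - 7/2)*(x + 4*sqrt(2))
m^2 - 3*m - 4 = (m - 4)*(m + 1)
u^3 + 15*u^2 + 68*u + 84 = (u + 2)*(u + 6)*(u + 7)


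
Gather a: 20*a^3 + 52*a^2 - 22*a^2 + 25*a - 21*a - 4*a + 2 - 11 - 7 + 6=20*a^3 + 30*a^2 - 10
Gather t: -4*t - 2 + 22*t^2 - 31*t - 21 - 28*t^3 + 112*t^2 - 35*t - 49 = -28*t^3 + 134*t^2 - 70*t - 72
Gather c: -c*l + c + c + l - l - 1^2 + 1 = c*(2 - l)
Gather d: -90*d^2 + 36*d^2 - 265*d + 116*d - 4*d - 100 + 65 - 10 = -54*d^2 - 153*d - 45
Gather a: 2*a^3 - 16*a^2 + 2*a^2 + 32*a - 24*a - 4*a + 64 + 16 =2*a^3 - 14*a^2 + 4*a + 80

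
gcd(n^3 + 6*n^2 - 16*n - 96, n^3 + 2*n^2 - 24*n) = n^2 + 2*n - 24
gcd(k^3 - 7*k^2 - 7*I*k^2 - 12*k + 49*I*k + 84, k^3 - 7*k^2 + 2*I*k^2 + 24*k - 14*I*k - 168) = k^2 + k*(-7 - 4*I) + 28*I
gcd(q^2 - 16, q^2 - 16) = q^2 - 16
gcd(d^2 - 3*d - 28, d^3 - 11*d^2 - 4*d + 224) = d^2 - 3*d - 28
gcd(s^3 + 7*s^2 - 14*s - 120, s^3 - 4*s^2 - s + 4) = s - 4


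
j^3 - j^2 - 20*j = j*(j - 5)*(j + 4)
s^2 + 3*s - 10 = (s - 2)*(s + 5)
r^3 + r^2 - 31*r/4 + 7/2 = (r - 2)*(r - 1/2)*(r + 7/2)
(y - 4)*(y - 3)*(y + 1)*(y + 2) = y^4 - 4*y^3 - 7*y^2 + 22*y + 24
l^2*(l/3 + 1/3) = l^3/3 + l^2/3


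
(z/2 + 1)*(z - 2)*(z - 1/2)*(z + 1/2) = z^4/2 - 17*z^2/8 + 1/2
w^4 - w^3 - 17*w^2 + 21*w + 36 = (w - 3)^2*(w + 1)*(w + 4)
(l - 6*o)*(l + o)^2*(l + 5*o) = l^4 + l^3*o - 31*l^2*o^2 - 61*l*o^3 - 30*o^4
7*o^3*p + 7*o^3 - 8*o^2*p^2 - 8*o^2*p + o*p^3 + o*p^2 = (-7*o + p)*(-o + p)*(o*p + o)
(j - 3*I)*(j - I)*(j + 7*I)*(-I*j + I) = -I*j^4 + 3*j^3 + I*j^3 - 3*j^2 - 25*I*j^2 - 21*j + 25*I*j + 21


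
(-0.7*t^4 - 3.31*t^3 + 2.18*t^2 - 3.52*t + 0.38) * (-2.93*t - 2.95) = 2.051*t^5 + 11.7633*t^4 + 3.3771*t^3 + 3.8826*t^2 + 9.2706*t - 1.121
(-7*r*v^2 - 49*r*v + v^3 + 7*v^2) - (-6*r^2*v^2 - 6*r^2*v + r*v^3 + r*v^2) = 6*r^2*v^2 + 6*r^2*v - r*v^3 - 8*r*v^2 - 49*r*v + v^3 + 7*v^2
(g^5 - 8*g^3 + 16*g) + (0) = g^5 - 8*g^3 + 16*g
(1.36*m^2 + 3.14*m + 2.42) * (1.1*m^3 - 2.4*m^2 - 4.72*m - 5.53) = 1.496*m^5 + 0.19*m^4 - 11.2932*m^3 - 28.1496*m^2 - 28.7866*m - 13.3826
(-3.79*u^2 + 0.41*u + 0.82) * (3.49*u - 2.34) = -13.2271*u^3 + 10.2995*u^2 + 1.9024*u - 1.9188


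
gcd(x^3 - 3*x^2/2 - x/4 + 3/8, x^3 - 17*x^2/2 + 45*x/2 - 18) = x - 3/2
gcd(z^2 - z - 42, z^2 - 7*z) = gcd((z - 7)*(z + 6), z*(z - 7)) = z - 7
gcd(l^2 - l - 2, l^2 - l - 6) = 1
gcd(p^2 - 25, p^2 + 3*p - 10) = p + 5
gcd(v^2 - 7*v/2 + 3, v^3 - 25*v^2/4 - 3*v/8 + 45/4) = v - 3/2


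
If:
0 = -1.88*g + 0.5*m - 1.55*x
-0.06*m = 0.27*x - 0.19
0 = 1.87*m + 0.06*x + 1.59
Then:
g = -0.98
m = -0.88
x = 0.90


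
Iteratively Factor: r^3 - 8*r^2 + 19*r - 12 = (r - 3)*(r^2 - 5*r + 4) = (r - 4)*(r - 3)*(r - 1)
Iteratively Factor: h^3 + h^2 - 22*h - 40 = (h - 5)*(h^2 + 6*h + 8) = (h - 5)*(h + 4)*(h + 2)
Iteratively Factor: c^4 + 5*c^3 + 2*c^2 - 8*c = (c - 1)*(c^3 + 6*c^2 + 8*c) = (c - 1)*(c + 4)*(c^2 + 2*c) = (c - 1)*(c + 2)*(c + 4)*(c)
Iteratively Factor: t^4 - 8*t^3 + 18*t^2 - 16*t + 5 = (t - 1)*(t^3 - 7*t^2 + 11*t - 5) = (t - 5)*(t - 1)*(t^2 - 2*t + 1) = (t - 5)*(t - 1)^2*(t - 1)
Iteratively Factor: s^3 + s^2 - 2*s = (s)*(s^2 + s - 2) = s*(s + 2)*(s - 1)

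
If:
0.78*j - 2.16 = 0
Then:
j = 2.77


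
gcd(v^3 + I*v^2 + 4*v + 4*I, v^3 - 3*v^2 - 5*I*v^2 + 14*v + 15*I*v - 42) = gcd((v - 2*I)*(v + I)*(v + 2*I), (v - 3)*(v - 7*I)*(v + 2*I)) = v + 2*I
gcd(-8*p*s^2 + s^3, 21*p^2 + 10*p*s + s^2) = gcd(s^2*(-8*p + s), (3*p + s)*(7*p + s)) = 1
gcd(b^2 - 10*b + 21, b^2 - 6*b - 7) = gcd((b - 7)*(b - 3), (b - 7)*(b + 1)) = b - 7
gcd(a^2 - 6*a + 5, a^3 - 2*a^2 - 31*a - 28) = 1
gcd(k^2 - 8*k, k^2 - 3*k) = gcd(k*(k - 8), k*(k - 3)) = k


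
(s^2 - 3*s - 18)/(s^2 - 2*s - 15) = (s - 6)/(s - 5)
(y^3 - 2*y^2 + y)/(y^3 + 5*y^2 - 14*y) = (y^2 - 2*y + 1)/(y^2 + 5*y - 14)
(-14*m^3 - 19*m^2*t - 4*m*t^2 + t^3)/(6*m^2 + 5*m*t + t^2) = (-7*m^2 - 6*m*t + t^2)/(3*m + t)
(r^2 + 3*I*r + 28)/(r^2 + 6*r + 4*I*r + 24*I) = (r^2 + 3*I*r + 28)/(r^2 + r*(6 + 4*I) + 24*I)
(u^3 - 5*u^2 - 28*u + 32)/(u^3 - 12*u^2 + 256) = (u - 1)/(u - 8)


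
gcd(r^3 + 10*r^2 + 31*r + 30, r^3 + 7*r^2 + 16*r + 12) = r^2 + 5*r + 6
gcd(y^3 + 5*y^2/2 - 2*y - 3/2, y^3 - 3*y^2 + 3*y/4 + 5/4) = y^2 - y/2 - 1/2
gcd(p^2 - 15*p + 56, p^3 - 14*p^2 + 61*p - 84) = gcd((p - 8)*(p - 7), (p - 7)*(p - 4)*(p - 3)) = p - 7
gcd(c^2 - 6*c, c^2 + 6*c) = c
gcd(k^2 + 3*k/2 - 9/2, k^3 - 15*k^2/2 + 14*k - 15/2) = k - 3/2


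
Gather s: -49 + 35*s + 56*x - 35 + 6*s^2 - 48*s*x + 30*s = 6*s^2 + s*(65 - 48*x) + 56*x - 84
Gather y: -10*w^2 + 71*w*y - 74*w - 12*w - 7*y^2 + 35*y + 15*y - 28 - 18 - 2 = -10*w^2 - 86*w - 7*y^2 + y*(71*w + 50) - 48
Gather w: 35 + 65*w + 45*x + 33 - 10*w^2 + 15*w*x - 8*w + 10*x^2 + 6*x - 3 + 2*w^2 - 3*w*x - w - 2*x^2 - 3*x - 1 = -8*w^2 + w*(12*x + 56) + 8*x^2 + 48*x + 64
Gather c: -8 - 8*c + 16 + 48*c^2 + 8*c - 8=48*c^2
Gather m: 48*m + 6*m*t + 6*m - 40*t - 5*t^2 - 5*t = m*(6*t + 54) - 5*t^2 - 45*t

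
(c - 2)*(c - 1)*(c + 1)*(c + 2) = c^4 - 5*c^2 + 4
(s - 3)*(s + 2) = s^2 - s - 6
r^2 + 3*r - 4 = (r - 1)*(r + 4)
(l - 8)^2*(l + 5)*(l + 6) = l^4 - 5*l^3 - 82*l^2 + 224*l + 1920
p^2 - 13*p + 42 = (p - 7)*(p - 6)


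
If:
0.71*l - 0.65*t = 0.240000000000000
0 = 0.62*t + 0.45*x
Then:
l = 0.338028169014085 - 0.664470695138573*x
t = -0.725806451612903*x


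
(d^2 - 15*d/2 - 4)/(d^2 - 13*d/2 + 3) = (2*d^2 - 15*d - 8)/(2*d^2 - 13*d + 6)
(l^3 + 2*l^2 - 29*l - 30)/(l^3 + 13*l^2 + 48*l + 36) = (l - 5)/(l + 6)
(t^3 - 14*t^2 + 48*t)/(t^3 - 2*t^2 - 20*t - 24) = t*(t - 8)/(t^2 + 4*t + 4)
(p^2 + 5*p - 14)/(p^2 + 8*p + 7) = (p - 2)/(p + 1)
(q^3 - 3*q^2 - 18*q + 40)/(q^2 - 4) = (q^2 - q - 20)/(q + 2)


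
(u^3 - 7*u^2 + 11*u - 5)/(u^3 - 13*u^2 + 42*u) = (u^3 - 7*u^2 + 11*u - 5)/(u*(u^2 - 13*u + 42))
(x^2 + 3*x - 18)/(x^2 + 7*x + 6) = (x - 3)/(x + 1)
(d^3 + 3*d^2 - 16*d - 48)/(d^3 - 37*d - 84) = (d - 4)/(d - 7)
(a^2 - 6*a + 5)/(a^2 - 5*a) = (a - 1)/a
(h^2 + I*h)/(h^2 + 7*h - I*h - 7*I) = h*(h + I)/(h^2 + h*(7 - I) - 7*I)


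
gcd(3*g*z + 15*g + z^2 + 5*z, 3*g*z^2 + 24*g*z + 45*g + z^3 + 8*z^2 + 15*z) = 3*g*z + 15*g + z^2 + 5*z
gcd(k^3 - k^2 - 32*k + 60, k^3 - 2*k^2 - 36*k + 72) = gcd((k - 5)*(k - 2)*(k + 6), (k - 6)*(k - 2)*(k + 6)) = k^2 + 4*k - 12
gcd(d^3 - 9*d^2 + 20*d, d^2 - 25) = d - 5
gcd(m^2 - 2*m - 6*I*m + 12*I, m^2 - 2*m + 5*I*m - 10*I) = m - 2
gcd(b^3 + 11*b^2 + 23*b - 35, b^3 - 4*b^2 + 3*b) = b - 1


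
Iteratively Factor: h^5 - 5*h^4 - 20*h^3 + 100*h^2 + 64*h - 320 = (h + 4)*(h^4 - 9*h^3 + 16*h^2 + 36*h - 80) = (h - 2)*(h + 4)*(h^3 - 7*h^2 + 2*h + 40) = (h - 2)*(h + 2)*(h + 4)*(h^2 - 9*h + 20) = (h - 4)*(h - 2)*(h + 2)*(h + 4)*(h - 5)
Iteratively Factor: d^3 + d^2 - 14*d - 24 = (d + 3)*(d^2 - 2*d - 8) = (d - 4)*(d + 3)*(d + 2)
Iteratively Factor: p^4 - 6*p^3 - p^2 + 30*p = (p - 3)*(p^3 - 3*p^2 - 10*p) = p*(p - 3)*(p^2 - 3*p - 10) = p*(p - 5)*(p - 3)*(p + 2)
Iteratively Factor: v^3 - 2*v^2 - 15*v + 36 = (v - 3)*(v^2 + v - 12) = (v - 3)^2*(v + 4)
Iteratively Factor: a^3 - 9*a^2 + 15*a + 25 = (a - 5)*(a^2 - 4*a - 5) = (a - 5)^2*(a + 1)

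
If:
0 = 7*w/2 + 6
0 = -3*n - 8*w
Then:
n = 32/7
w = -12/7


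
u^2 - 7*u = u*(u - 7)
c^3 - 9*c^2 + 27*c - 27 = (c - 3)^3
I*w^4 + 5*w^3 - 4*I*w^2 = w^2*(w - 4*I)*(I*w + 1)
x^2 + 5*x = x*(x + 5)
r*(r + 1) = r^2 + r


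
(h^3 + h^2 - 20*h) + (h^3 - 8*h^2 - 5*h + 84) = 2*h^3 - 7*h^2 - 25*h + 84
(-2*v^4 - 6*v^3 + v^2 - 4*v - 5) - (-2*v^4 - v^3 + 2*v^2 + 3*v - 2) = -5*v^3 - v^2 - 7*v - 3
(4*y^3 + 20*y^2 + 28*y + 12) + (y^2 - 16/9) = 4*y^3 + 21*y^2 + 28*y + 92/9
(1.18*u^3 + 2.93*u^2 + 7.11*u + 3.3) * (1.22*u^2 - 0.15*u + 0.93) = 1.4396*u^5 + 3.3976*u^4 + 9.3321*u^3 + 5.6844*u^2 + 6.1173*u + 3.069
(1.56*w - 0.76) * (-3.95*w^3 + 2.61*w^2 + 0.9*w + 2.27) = -6.162*w^4 + 7.0736*w^3 - 0.5796*w^2 + 2.8572*w - 1.7252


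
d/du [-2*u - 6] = -2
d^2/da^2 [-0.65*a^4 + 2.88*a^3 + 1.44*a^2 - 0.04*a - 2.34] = -7.8*a^2 + 17.28*a + 2.88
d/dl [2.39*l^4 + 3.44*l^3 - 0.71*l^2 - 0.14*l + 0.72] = 9.56*l^3 + 10.32*l^2 - 1.42*l - 0.14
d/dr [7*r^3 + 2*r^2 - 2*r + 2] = 21*r^2 + 4*r - 2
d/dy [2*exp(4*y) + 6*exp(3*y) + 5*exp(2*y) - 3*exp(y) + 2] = (8*exp(3*y) + 18*exp(2*y) + 10*exp(y) - 3)*exp(y)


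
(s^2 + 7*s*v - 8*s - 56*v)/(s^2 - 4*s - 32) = (s + 7*v)/(s + 4)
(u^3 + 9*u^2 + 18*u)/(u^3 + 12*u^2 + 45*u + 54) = u/(u + 3)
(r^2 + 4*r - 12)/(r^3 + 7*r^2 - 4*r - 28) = (r + 6)/(r^2 + 9*r + 14)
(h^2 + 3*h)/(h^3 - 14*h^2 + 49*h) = (h + 3)/(h^2 - 14*h + 49)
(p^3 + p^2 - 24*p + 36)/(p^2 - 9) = (p^2 + 4*p - 12)/(p + 3)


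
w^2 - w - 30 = (w - 6)*(w + 5)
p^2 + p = p*(p + 1)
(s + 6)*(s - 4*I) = s^2 + 6*s - 4*I*s - 24*I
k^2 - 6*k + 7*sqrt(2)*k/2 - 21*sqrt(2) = (k - 6)*(k + 7*sqrt(2)/2)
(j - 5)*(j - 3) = j^2 - 8*j + 15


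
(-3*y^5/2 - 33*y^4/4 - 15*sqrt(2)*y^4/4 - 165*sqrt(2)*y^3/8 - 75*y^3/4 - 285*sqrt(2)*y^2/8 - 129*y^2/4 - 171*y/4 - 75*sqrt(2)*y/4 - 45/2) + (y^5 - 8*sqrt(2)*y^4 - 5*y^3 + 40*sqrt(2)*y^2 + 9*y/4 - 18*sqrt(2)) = -y^5/2 - 47*sqrt(2)*y^4/4 - 33*y^4/4 - 165*sqrt(2)*y^3/8 - 95*y^3/4 - 129*y^2/4 + 35*sqrt(2)*y^2/8 - 81*y/2 - 75*sqrt(2)*y/4 - 18*sqrt(2) - 45/2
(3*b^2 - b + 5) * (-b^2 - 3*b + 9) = -3*b^4 - 8*b^3 + 25*b^2 - 24*b + 45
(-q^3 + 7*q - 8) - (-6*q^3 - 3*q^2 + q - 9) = 5*q^3 + 3*q^2 + 6*q + 1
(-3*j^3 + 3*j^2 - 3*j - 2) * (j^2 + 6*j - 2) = -3*j^5 - 15*j^4 + 21*j^3 - 26*j^2 - 6*j + 4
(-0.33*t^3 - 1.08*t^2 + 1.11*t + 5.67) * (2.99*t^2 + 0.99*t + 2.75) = -0.9867*t^5 - 3.5559*t^4 + 1.3422*t^3 + 15.0822*t^2 + 8.6658*t + 15.5925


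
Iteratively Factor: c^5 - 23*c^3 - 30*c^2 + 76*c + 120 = (c + 2)*(c^4 - 2*c^3 - 19*c^2 + 8*c + 60) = (c - 5)*(c + 2)*(c^3 + 3*c^2 - 4*c - 12) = (c - 5)*(c + 2)^2*(c^2 + c - 6) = (c - 5)*(c - 2)*(c + 2)^2*(c + 3)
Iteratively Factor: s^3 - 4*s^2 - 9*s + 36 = (s - 4)*(s^2 - 9) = (s - 4)*(s - 3)*(s + 3)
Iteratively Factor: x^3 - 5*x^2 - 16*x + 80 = (x + 4)*(x^2 - 9*x + 20) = (x - 5)*(x + 4)*(x - 4)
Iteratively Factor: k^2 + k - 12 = (k + 4)*(k - 3)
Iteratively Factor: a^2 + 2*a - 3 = (a + 3)*(a - 1)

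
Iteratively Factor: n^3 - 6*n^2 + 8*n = (n)*(n^2 - 6*n + 8) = n*(n - 4)*(n - 2)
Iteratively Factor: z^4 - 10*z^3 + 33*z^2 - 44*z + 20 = (z - 2)*(z^3 - 8*z^2 + 17*z - 10) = (z - 2)^2*(z^2 - 6*z + 5) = (z - 2)^2*(z - 1)*(z - 5)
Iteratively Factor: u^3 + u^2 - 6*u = (u + 3)*(u^2 - 2*u) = u*(u + 3)*(u - 2)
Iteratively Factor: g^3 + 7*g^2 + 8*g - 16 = (g + 4)*(g^2 + 3*g - 4) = (g + 4)^2*(g - 1)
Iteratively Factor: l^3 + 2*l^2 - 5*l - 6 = (l + 3)*(l^2 - l - 2) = (l + 1)*(l + 3)*(l - 2)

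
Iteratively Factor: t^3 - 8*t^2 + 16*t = (t - 4)*(t^2 - 4*t) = (t - 4)^2*(t)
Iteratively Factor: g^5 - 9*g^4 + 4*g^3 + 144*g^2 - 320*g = (g)*(g^4 - 9*g^3 + 4*g^2 + 144*g - 320) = g*(g - 5)*(g^3 - 4*g^2 - 16*g + 64) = g*(g - 5)*(g - 4)*(g^2 - 16) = g*(g - 5)*(g - 4)*(g + 4)*(g - 4)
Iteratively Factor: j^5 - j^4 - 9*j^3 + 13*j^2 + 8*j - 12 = (j - 1)*(j^4 - 9*j^2 + 4*j + 12) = (j - 2)*(j - 1)*(j^3 + 2*j^2 - 5*j - 6) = (j - 2)*(j - 1)*(j + 3)*(j^2 - j - 2) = (j - 2)^2*(j - 1)*(j + 3)*(j + 1)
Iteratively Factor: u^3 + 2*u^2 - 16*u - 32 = (u + 2)*(u^2 - 16) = (u + 2)*(u + 4)*(u - 4)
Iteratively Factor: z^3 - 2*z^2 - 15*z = (z + 3)*(z^2 - 5*z) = z*(z + 3)*(z - 5)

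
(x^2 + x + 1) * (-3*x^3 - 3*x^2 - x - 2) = -3*x^5 - 6*x^4 - 7*x^3 - 6*x^2 - 3*x - 2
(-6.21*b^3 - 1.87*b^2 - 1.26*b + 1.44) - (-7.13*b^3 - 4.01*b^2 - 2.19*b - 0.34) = 0.92*b^3 + 2.14*b^2 + 0.93*b + 1.78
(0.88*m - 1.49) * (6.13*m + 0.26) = 5.3944*m^2 - 8.9049*m - 0.3874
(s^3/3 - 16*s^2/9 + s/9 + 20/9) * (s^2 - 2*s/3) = s^5/3 - 2*s^4 + 35*s^3/27 + 58*s^2/27 - 40*s/27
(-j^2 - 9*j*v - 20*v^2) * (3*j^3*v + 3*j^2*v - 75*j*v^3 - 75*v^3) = -3*j^5*v - 27*j^4*v^2 - 3*j^4*v + 15*j^3*v^3 - 27*j^3*v^2 + 675*j^2*v^4 + 15*j^2*v^3 + 1500*j*v^5 + 675*j*v^4 + 1500*v^5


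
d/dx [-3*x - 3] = -3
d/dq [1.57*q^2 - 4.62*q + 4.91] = 3.14*q - 4.62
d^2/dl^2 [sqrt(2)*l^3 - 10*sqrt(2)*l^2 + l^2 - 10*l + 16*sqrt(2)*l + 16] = 6*sqrt(2)*l - 20*sqrt(2) + 2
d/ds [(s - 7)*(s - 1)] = 2*s - 8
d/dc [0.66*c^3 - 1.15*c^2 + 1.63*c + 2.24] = 1.98*c^2 - 2.3*c + 1.63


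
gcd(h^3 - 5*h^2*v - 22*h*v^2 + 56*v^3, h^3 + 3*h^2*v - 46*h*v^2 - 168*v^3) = -h^2 + 3*h*v + 28*v^2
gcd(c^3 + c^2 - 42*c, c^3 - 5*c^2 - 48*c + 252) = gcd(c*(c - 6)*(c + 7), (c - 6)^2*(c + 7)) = c^2 + c - 42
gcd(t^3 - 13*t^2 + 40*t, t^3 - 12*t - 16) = 1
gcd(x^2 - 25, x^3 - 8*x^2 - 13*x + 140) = x - 5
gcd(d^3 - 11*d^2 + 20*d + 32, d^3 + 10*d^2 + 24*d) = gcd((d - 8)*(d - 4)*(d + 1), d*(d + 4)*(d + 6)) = 1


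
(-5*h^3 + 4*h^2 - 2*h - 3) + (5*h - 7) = -5*h^3 + 4*h^2 + 3*h - 10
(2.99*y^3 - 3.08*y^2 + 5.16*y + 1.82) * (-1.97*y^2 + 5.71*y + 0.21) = -5.8903*y^5 + 23.1405*y^4 - 27.1241*y^3 + 25.2314*y^2 + 11.4758*y + 0.3822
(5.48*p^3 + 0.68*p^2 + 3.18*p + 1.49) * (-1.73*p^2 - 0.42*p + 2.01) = -9.4804*p^5 - 3.478*p^4 + 5.2278*p^3 - 2.5465*p^2 + 5.766*p + 2.9949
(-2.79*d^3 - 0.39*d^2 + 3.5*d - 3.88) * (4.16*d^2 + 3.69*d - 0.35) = -11.6064*d^5 - 11.9175*d^4 + 14.0974*d^3 - 3.0893*d^2 - 15.5422*d + 1.358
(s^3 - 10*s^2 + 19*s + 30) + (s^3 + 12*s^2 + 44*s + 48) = 2*s^3 + 2*s^2 + 63*s + 78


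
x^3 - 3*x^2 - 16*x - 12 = (x - 6)*(x + 1)*(x + 2)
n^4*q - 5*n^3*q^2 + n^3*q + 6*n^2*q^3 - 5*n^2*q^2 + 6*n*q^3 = n*(n - 3*q)*(n - 2*q)*(n*q + q)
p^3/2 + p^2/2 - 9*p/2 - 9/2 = (p/2 + 1/2)*(p - 3)*(p + 3)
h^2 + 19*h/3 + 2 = (h + 1/3)*(h + 6)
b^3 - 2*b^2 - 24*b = b*(b - 6)*(b + 4)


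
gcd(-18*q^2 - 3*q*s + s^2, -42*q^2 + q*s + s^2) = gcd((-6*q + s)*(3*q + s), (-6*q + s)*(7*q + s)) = 6*q - s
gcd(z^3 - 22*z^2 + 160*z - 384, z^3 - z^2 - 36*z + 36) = z - 6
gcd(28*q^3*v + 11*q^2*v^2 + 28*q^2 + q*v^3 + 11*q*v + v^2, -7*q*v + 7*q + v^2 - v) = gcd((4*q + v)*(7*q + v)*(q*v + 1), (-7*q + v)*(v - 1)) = 1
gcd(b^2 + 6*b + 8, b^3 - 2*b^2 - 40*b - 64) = b^2 + 6*b + 8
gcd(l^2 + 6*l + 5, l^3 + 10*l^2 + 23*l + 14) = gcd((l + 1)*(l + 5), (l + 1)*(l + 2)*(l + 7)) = l + 1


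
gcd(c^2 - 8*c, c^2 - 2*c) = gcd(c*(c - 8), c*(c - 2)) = c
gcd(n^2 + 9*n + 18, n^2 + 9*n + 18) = n^2 + 9*n + 18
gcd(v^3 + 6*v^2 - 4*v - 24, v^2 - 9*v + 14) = v - 2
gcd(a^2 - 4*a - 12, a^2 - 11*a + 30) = a - 6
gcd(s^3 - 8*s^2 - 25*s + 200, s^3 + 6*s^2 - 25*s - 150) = s^2 - 25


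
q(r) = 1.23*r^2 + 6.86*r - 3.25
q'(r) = 2.46*r + 6.86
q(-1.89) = -11.82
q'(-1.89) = 2.21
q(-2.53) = -12.73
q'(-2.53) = 0.64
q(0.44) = 0.01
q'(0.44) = 7.94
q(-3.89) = -11.32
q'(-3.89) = -2.71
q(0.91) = 4.01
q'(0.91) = 9.10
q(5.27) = 67.06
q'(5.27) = 19.82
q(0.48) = 0.33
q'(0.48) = 8.04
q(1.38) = 8.56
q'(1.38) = 10.25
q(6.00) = 82.19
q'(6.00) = 21.62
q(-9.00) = 34.64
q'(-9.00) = -15.28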